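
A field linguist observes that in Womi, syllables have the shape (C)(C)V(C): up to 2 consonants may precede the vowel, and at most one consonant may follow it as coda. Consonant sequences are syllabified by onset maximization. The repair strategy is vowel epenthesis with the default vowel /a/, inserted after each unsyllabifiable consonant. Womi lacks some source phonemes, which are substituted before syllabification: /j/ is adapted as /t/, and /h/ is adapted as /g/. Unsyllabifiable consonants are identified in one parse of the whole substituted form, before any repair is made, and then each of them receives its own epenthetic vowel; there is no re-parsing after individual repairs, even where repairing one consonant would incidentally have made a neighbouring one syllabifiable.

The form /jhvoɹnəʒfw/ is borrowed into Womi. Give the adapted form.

tagvoɹnəʒfawa

Substitution: /j/ → /t/, /h/ → /g/, giving /tgvoɹnəʒfw/.
Syllabifying with onset maximization leaves /t/, /f/, /w/ stranded (at most one coda consonant is licensed; onsets may contain at most 2 consonants).
Epenthesis after each stranded consonant: /t/ → /ta/, /f/ → /fa/, /w/ → /wa/.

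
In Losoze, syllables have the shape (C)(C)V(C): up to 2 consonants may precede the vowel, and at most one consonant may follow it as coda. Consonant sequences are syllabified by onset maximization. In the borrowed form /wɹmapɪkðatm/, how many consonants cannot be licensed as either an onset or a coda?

Syllabifying with onset maximization leaves /w/, /m/ stranded (at most one coda consonant is licensed; onsets may contain at most 2 consonants).

2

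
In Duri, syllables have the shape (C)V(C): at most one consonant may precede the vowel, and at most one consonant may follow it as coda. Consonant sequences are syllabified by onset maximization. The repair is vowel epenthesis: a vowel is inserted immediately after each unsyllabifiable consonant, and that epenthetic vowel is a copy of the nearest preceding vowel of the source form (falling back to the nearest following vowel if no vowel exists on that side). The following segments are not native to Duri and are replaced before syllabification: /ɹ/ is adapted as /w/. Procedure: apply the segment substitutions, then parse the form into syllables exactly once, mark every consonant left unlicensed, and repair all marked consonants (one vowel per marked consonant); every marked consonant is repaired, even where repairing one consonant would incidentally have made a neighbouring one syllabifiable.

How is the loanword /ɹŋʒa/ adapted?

Substitution: /ɹ/ → /w/, giving /wŋʒa/.
Under (C)V(C), the unsyllabifiable consonants are /w/, /ŋ/ (at most one coda consonant is licensed; onsets are limited to one consonant).
Each unlicensed consonant becomes the onset of a new syllable: /w/ → /wa/, /ŋ/ → /ŋa/.

waŋaʒa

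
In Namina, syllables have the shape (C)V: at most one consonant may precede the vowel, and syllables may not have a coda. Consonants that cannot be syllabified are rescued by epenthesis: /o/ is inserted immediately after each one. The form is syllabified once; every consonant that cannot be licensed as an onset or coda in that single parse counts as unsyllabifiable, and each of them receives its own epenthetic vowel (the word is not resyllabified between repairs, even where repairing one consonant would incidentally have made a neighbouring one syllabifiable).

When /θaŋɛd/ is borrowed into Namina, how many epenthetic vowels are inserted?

1

The unsyllabifiable consonants are /d/; each receives one epenthetic vowel.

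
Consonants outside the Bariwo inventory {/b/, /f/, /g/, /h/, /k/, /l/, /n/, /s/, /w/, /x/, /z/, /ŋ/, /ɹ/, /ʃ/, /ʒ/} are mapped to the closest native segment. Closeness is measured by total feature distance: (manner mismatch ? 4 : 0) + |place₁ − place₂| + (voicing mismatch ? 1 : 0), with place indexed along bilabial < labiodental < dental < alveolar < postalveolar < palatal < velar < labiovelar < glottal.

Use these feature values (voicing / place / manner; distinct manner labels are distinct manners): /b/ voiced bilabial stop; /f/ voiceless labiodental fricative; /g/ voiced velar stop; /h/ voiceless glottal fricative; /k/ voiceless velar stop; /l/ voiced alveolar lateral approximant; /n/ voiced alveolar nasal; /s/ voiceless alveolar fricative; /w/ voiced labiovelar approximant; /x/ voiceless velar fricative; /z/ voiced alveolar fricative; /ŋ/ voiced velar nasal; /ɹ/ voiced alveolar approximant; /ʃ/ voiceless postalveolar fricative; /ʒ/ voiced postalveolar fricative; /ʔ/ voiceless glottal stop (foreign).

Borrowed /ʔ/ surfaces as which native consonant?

/k/ is closest: same manner (stop), place distance 2 (glottal→velar), same voicing; total 2. Next closest is /g/ at distance 3.

k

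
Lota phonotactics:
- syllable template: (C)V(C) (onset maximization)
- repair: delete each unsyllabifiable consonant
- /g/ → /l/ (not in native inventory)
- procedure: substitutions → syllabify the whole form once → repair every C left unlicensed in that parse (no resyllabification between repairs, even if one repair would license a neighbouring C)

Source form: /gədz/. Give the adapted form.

ləd

Substitution: /g/ → /l/, giving /lədz/.
Under (C)V(C), the unsyllabifiable consonants are /z/ (at most one coda consonant is licensed; onsets are limited to one consonant).
Deleting the stranded consonants removes /z/.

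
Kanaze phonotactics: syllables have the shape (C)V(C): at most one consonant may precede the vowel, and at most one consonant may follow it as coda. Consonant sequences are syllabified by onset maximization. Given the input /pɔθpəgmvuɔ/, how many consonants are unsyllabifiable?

Syllabifying with onset maximization leaves /m/ stranded (at most one coda consonant is licensed; onsets are limited to one consonant).

1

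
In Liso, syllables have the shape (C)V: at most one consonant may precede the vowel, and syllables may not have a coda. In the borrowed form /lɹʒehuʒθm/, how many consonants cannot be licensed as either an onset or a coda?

5

The consonants /l/, /ɹ/, /ʒ/, /θ/, /m/ cannot be parsed into a legal (C)V syllable (no codas are permitted; onsets are limited to one consonant).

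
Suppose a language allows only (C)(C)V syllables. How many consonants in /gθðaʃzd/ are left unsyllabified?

The consonants /g/, /ʃ/, /z/, /d/ cannot be parsed into a legal (C)(C)V syllable (no codas are permitted; onsets may contain at most 2 consonants).

4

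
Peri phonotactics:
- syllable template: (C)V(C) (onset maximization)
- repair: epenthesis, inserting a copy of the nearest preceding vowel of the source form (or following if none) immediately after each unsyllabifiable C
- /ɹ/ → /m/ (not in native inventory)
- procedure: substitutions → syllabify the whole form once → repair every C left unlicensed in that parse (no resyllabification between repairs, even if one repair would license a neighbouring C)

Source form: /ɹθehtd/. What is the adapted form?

meθehtede

Substitution: /ɹ/ → /m/, giving /mθehtd/.
The consonants /m/, /t/, /d/ cannot be parsed into a legal (C)V(C) syllable (at most one coda consonant is licensed; onsets are limited to one consonant).
Inserting the epenthetic vowel yields /m/ → /me/, /t/ → /te/, /d/ → /de/.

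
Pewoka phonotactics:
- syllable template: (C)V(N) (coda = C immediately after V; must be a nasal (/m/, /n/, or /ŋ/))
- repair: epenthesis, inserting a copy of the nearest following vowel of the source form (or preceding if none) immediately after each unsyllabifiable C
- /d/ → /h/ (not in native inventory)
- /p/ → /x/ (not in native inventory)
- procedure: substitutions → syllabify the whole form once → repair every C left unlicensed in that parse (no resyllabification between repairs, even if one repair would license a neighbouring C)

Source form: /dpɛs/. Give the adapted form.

Substitution: /d/ → /h/, /p/ → /x/, giving /hxɛs/.
Under (C)V(N), the unsyllabifiable consonants are /h/, /s/ (only a nasal (/m/, /n/, or /ŋ/) is licensed in coda position; onsets are limited to one consonant).
Each unlicensed consonant becomes the onset of a new syllable: /h/ → /hɛ/, /s/ → /sɛ/.

hɛxɛsɛ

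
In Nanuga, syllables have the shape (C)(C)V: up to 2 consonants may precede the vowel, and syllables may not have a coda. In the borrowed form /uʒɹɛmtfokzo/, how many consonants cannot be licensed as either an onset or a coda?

Syllabifying with onset maximization leaves /m/ stranded (no codas are permitted; onsets may contain at most 2 consonants).

1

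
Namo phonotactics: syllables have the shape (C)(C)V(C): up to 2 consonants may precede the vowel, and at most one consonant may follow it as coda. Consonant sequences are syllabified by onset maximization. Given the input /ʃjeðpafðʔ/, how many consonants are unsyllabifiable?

2

Syllabifying with onset maximization leaves /ð/, /ʔ/ stranded (at most one coda consonant is licensed; onsets may contain at most 2 consonants).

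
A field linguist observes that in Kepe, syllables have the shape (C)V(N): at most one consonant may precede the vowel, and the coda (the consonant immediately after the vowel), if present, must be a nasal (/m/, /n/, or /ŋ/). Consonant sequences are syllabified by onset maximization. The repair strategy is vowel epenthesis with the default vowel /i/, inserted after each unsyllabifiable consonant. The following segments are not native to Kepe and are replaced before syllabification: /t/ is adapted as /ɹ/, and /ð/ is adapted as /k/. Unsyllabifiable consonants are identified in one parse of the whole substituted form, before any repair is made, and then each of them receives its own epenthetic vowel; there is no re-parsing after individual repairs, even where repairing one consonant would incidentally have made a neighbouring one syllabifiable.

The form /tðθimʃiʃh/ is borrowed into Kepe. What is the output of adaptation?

ɹikiθimʃiʃihi

Substitution: /t/ → /ɹ/, /ð/ → /k/, giving /ɹkθimʃiʃh/.
Under (C)V(N), the unsyllabifiable consonants are /ɹ/, /k/, /ʃ/, /h/ (only a nasal (/m/, /n/, or /ŋ/) is licensed in coda position; onsets are limited to one consonant).
Epenthesis after each stranded consonant: /ɹ/ → /ɹi/, /k/ → /ki/, /ʃ/ → /ʃi/, /h/ → /hi/.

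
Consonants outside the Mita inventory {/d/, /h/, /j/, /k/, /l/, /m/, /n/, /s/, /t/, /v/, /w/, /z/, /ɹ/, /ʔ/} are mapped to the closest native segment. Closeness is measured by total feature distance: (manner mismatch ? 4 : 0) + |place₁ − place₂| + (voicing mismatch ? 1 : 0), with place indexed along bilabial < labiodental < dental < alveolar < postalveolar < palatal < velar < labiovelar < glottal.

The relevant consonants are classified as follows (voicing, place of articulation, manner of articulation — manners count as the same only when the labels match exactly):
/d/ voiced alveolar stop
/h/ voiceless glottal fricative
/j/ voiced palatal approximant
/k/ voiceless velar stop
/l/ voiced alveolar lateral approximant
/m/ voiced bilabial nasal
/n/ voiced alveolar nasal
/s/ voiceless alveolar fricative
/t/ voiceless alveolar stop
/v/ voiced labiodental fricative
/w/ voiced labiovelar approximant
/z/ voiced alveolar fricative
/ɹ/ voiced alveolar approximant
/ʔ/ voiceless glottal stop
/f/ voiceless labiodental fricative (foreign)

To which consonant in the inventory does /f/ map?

v

/v/ is closest: same manner (fricative), place distance 0 (labiodental→labiodental), voicing differs (+1); total 1. Next closest is /s/ at distance 2.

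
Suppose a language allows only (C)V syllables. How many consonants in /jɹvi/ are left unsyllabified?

2

Under (C)V, the unsyllabifiable consonants are /j/, /ɹ/ (no codas are permitted; onsets are limited to one consonant).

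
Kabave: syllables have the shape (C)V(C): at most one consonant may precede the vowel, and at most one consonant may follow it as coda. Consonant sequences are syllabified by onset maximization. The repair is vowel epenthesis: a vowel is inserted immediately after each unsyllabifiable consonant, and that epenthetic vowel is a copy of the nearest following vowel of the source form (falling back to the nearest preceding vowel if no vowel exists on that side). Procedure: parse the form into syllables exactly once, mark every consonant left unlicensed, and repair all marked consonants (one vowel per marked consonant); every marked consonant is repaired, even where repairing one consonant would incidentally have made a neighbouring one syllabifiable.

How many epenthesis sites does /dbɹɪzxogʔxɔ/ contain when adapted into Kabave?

The unsyllabifiable consonants are /d/, /b/, /ʔ/; each receives one epenthetic vowel.

3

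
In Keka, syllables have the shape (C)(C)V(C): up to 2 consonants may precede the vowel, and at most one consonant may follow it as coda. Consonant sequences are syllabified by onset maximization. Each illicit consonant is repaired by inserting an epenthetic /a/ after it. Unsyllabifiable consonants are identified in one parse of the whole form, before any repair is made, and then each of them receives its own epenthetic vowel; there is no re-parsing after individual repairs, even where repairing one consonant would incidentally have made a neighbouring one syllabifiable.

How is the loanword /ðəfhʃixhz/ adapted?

ðəfhʃixhaza

Under (C)(C)V(C), the unsyllabifiable consonants are /h/, /z/ (at most one coda consonant is licensed; onsets may contain at most 2 consonants).
Epenthesis after each stranded consonant: /h/ → /ha/, /z/ → /za/.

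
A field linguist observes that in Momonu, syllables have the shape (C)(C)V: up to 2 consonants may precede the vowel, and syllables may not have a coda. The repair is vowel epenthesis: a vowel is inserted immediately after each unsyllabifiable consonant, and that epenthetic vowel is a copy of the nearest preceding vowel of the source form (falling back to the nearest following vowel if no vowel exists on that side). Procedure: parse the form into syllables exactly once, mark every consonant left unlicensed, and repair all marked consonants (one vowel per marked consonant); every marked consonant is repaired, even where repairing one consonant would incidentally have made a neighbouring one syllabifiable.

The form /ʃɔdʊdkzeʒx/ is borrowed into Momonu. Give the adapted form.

Under (C)(C)V, the unsyllabifiable consonants are /d/, /ʒ/, /x/ (no codas are permitted; onsets may contain at most 2 consonants).
Each unlicensed consonant becomes the onset of a new syllable: /d/ → /dʊ/, /ʒ/ → /ʒe/, /x/ → /xe/.

ʃɔdʊdʊkzeʒexe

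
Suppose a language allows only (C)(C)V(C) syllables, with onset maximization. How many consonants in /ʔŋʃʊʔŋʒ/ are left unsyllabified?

Under (C)(C)V(C), the unsyllabifiable consonants are /ʔ/, /ŋ/, /ʒ/ (at most one coda consonant is licensed; onsets may contain at most 2 consonants).

3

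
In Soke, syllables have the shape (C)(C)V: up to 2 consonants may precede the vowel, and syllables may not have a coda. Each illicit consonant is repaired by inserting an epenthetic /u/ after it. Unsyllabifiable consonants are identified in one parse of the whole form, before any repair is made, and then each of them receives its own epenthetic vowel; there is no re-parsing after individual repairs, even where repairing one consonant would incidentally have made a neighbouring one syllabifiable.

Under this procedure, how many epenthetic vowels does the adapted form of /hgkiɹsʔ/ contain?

The unsyllabifiable consonants are /h/, /ɹ/, /s/, /ʔ/; each receives one epenthetic vowel.

4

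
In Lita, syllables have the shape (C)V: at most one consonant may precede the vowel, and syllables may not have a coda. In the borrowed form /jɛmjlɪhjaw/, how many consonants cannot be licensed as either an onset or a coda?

4

Under (C)V, the unsyllabifiable consonants are /m/, /j/, /h/, /w/ (no codas are permitted; onsets are limited to one consonant).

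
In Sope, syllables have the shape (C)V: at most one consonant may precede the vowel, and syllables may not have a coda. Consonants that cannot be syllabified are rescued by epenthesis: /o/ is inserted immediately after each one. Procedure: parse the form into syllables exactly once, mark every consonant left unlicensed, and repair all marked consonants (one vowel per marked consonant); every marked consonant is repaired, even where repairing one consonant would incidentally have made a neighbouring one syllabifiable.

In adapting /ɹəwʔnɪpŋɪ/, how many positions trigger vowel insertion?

The unsyllabifiable consonants are /w/, /ʔ/, /p/; each receives one epenthetic vowel.

3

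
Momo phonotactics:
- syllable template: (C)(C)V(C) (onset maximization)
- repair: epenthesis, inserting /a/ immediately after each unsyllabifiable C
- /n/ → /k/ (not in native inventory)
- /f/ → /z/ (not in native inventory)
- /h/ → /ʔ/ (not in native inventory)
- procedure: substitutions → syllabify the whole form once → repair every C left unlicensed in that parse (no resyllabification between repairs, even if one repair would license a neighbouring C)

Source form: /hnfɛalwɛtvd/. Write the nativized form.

Substitution: /h/ → /ʔ/, /n/ → /k/, /f/ → /z/, giving /ʔkzɛalwɛtvd/.
Syllabifying with onset maximization leaves /ʔ/, /v/, /d/ stranded (at most one coda consonant is licensed; onsets may contain at most 2 consonants).
Inserting the epenthetic vowel yields /ʔ/ → /ʔa/, /v/ → /va/, /d/ → /da/.

ʔakzɛalwɛtvada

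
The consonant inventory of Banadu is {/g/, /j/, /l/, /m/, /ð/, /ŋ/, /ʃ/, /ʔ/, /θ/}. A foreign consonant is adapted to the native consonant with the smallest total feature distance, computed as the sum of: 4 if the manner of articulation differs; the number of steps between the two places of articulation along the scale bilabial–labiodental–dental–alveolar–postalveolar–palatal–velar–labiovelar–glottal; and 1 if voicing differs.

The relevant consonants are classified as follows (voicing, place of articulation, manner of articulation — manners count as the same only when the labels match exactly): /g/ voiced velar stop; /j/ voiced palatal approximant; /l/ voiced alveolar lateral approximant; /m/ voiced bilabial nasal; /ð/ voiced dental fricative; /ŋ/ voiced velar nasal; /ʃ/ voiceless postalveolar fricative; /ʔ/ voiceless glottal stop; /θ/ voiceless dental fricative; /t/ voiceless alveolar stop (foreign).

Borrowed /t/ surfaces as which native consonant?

/g/ is closest: same manner (stop), place distance 3 (alveolar→velar), voicing differs (+1); total 4. Next closest is /l/ at distance 5.

g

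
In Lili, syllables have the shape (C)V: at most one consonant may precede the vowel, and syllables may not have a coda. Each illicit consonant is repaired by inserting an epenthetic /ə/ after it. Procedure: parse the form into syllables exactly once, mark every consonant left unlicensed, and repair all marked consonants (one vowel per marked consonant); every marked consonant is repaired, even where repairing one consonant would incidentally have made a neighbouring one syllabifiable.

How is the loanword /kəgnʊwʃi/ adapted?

The consonants /g/, /w/ cannot be parsed into a legal (C)V syllable (no codas are permitted; onsets are limited to one consonant).
Inserting the epenthetic vowel yields /g/ → /gə/, /w/ → /wə/.

kəgənʊwəʃi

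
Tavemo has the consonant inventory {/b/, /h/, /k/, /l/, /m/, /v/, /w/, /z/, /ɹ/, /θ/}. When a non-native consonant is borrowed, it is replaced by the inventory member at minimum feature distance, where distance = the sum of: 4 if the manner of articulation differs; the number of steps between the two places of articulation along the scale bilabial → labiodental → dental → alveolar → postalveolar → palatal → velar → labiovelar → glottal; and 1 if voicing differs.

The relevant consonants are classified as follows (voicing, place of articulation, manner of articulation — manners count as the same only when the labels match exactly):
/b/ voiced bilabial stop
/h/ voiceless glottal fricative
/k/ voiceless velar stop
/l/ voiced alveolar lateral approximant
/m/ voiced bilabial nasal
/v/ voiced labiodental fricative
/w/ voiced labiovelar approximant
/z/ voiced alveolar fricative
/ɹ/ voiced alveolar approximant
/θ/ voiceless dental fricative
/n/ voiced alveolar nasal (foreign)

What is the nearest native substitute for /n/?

m

/m/ is closest: same manner (nasal), place distance 3 (alveolar→bilabial), same voicing; total 3. Next closest is /l/ at distance 4.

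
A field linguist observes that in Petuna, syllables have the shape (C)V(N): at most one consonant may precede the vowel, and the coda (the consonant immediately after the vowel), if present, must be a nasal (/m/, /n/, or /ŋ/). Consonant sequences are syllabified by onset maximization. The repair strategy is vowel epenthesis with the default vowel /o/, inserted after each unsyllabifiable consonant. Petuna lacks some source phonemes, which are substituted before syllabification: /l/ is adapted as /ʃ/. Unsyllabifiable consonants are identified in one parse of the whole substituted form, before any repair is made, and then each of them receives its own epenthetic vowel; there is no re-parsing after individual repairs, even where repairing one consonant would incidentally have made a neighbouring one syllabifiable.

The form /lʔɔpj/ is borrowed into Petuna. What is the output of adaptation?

Substitution: /l/ → /ʃ/, giving /ʃʔɔpj/.
Syllabifying with onset maximization leaves /ʃ/, /p/, /j/ stranded (only a nasal (/m/, /n/, or /ŋ/) is licensed in coda position; onsets are limited to one consonant).
Each unlicensed consonant becomes the onset of a new syllable: /ʃ/ → /ʃo/, /p/ → /po/, /j/ → /jo/.

ʃoʔɔpojo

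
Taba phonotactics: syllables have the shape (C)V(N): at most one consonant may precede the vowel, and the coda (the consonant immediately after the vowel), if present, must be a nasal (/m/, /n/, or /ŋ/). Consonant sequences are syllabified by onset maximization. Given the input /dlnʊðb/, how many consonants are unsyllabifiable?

Under (C)V(N), the unsyllabifiable consonants are /d/, /l/, /ð/, /b/ (only a nasal (/m/, /n/, or /ŋ/) is licensed in coda position; onsets are limited to one consonant).

4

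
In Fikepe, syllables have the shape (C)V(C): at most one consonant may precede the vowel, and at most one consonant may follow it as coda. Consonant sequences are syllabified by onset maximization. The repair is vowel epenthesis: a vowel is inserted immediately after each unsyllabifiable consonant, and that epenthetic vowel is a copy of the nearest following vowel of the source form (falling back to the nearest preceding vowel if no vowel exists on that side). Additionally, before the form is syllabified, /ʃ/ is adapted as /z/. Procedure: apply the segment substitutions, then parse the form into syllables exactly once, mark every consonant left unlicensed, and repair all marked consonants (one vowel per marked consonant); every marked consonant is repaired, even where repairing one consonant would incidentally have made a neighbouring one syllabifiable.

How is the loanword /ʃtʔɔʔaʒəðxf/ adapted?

zɔtɔʔɔʔaʒəðxəfə

Substitution: /ʃ/ → /z/, giving /ztʔɔʔaʒəðxf/.
The consonants /z/, /t/, /x/, /f/ cannot be parsed into a legal (C)V(C) syllable (at most one coda consonant is licensed; onsets are limited to one consonant).
Each unlicensed consonant becomes the onset of a new syllable: /z/ → /zɔ/, /t/ → /tɔ/, /x/ → /xə/, /f/ → /fə/.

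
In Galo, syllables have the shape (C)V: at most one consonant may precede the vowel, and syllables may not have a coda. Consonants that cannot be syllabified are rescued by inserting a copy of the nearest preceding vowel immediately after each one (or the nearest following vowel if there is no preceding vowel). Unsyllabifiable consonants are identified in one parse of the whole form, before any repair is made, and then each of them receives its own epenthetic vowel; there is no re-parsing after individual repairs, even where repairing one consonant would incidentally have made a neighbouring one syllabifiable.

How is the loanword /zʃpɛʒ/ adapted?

zɛʃɛpɛʒɛ

Syllabifying with onset maximization leaves /z/, /ʃ/, /ʒ/ stranded (no codas are permitted; onsets are limited to one consonant).
Each unlicensed consonant becomes the onset of a new syllable: /z/ → /zɛ/, /ʃ/ → /ʃɛ/, /ʒ/ → /ʒɛ/.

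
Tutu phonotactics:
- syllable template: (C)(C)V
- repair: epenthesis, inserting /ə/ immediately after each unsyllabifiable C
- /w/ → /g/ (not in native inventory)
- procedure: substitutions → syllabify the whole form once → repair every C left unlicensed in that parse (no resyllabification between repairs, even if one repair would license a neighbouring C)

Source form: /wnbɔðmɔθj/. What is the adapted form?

gənbɔðmɔθəjə

Substitution: /w/ → /g/, giving /gnbɔðmɔθj/.
Under (C)(C)V, the unsyllabifiable consonants are /g/, /θ/, /j/ (no codas are permitted; onsets may contain at most 2 consonants).
Each unlicensed consonant becomes the onset of a new syllable: /g/ → /gə/, /θ/ → /θə/, /j/ → /jə/.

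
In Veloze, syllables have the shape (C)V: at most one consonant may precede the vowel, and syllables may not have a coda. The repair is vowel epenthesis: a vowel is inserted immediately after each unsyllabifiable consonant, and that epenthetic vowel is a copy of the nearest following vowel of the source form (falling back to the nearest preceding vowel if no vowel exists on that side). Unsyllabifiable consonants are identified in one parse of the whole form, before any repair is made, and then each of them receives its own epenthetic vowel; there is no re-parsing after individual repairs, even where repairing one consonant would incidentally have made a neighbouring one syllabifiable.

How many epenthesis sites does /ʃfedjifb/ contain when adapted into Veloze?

The unsyllabifiable consonants are /ʃ/, /d/, /f/, /b/; each receives one epenthetic vowel.

4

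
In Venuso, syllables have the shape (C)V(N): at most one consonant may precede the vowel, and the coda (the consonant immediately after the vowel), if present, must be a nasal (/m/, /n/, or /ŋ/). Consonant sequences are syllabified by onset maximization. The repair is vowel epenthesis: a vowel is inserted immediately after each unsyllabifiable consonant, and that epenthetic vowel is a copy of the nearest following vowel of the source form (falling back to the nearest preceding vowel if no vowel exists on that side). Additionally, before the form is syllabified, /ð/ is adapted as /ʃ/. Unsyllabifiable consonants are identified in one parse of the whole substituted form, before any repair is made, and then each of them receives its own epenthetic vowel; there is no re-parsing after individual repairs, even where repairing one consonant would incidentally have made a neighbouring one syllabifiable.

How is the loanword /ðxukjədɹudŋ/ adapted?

Substitution: /ð/ → /ʃ/, giving /ʃxukjədɹudŋ/.
Under (C)V(N), the unsyllabifiable consonants are /ʃ/, /k/, /d/, /d/, /ŋ/ (only a nasal (/m/, /n/, or /ŋ/) is licensed in coda position; onsets are limited to one consonant).
Inserting the epenthetic vowel yields /ʃ/ → /ʃu/, /k/ → /kə/, /d/ → /du/, /d/ → /du/, /ŋ/ → /ŋu/.

ʃuxukəjəduɹuduŋu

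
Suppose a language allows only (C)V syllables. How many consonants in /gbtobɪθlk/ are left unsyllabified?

Under (C)V, the unsyllabifiable consonants are /g/, /b/, /θ/, /l/, /k/ (no codas are permitted; onsets are limited to one consonant).

5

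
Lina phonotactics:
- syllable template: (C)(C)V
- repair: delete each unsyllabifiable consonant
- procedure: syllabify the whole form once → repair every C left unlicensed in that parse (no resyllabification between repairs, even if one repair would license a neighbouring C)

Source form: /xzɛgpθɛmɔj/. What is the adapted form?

xzɛpθɛmɔ

Syllabifying with onset maximization leaves /g/, /j/ stranded (no codas are permitted; onsets may contain at most 2 consonants).
Deleting the stranded consonants removes /g/, /j/.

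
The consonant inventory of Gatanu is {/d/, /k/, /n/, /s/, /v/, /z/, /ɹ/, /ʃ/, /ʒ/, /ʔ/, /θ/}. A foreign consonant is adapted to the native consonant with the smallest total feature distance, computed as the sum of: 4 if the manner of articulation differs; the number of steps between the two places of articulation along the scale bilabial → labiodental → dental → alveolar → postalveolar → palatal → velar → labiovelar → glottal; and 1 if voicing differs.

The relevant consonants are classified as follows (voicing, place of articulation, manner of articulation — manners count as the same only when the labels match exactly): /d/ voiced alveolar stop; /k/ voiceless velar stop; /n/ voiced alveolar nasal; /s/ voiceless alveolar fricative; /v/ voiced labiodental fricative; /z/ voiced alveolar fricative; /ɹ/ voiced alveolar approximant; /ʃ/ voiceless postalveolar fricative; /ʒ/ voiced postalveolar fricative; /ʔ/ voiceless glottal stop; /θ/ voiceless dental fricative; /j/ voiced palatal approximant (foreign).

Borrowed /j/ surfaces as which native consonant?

/ɹ/ is closest: same manner (approximant), place distance 2 (palatal→alveolar), same voicing; total 2. Next closest is /ʒ/ at distance 5.

ɹ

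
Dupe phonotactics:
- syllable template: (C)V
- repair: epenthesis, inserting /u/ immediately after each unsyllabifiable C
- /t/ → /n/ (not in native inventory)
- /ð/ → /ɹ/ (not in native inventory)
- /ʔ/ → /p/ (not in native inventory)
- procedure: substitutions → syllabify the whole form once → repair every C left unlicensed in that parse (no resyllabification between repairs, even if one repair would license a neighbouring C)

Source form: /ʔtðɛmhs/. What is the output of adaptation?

Substitution: /ʔ/ → /p/, /t/ → /n/, /ð/ → /ɹ/, giving /pnɹɛmhs/.
Syllabifying with onset maximization leaves /p/, /n/, /m/, /h/, /s/ stranded (no codas are permitted; onsets are limited to one consonant).
Inserting the epenthetic vowel yields /p/ → /pu/, /n/ → /nu/, /m/ → /mu/, /h/ → /hu/, /s/ → /su/.

punuɹɛmuhusu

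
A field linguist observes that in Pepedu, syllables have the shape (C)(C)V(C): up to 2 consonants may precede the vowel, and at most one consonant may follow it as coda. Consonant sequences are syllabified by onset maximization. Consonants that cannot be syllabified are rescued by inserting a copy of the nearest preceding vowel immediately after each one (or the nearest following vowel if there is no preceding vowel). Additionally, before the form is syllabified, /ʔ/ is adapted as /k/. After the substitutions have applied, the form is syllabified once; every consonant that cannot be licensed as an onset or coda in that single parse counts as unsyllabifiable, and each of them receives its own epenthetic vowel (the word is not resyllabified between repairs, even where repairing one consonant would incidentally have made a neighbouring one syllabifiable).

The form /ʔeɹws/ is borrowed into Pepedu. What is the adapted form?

keɹwese

Substitution: /ʔ/ → /k/, giving /keɹws/.
Syllabifying with onset maximization leaves /w/, /s/ stranded (at most one coda consonant is licensed; onsets may contain at most 2 consonants).
Inserting the epenthetic vowel yields /w/ → /we/, /s/ → /se/.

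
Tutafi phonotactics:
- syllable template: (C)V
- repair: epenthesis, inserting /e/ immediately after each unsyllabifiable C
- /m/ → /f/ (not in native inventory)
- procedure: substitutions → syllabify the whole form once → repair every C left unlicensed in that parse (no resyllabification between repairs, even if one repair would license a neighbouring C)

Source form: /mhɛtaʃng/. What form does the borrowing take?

Substitution: /m/ → /f/, giving /fhɛtaʃng/.
Under (C)V, the unsyllabifiable consonants are /f/, /ʃ/, /n/, /g/ (no codas are permitted; onsets are limited to one consonant).
Inserting the epenthetic vowel yields /f/ → /fe/, /ʃ/ → /ʃe/, /n/ → /ne/, /g/ → /ge/.

fehɛtaʃenege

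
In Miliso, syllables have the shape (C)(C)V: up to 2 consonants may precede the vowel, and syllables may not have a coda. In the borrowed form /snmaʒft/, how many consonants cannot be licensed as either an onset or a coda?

4

Syllabifying with onset maximization leaves /s/, /ʒ/, /f/, /t/ stranded (no codas are permitted; onsets may contain at most 2 consonants).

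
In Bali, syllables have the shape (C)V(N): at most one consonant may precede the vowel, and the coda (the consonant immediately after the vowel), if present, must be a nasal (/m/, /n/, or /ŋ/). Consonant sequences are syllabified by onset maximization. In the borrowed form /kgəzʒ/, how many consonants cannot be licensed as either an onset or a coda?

3

Syllabifying with onset maximization leaves /k/, /z/, /ʒ/ stranded (only a nasal (/m/, /n/, or /ŋ/) is licensed in coda position; onsets are limited to one consonant).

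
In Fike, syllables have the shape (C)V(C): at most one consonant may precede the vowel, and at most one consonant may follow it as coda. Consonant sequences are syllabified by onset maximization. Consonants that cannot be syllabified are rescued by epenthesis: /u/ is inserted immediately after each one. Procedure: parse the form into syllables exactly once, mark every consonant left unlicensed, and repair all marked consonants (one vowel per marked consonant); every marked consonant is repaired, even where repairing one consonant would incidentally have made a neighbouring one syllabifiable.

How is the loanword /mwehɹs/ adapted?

muwehɹusu

Under (C)V(C), the unsyllabifiable consonants are /m/, /ɹ/, /s/ (at most one coda consonant is licensed; onsets are limited to one consonant).
Epenthesis after each stranded consonant: /m/ → /mu/, /ɹ/ → /ɹu/, /s/ → /su/.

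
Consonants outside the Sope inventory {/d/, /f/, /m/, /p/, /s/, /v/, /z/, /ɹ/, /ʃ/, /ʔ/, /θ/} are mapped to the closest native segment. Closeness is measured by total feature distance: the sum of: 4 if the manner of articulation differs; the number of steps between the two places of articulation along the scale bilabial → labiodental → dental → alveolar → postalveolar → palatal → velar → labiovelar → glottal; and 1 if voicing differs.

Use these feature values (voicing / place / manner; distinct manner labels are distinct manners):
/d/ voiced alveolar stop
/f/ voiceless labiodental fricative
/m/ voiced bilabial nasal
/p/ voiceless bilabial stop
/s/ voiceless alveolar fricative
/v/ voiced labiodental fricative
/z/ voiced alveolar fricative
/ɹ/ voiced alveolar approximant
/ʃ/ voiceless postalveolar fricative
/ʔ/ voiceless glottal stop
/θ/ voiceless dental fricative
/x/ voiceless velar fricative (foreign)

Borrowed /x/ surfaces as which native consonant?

/ʃ/ is closest: same manner (fricative), place distance 2 (velar→postalveolar), same voicing; total 2. Next closest is /s/ at distance 3.

ʃ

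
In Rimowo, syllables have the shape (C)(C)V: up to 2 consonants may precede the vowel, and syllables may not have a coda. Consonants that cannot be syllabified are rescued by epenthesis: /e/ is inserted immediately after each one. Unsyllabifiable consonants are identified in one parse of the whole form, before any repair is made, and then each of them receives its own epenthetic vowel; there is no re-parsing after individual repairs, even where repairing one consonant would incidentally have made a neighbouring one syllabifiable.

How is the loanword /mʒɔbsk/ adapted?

mʒɔbeseke

The consonants /b/, /s/, /k/ cannot be parsed into a legal (C)(C)V syllable (no codas are permitted; onsets may contain at most 2 consonants).
Epenthesis after each stranded consonant: /b/ → /be/, /s/ → /se/, /k/ → /ke/.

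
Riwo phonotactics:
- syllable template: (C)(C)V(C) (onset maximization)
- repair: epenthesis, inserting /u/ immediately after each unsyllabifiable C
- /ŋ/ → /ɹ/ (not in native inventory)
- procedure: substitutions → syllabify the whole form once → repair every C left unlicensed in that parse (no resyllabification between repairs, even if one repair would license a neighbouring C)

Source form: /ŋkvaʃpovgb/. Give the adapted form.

ɹukvaʃpovgubu

Substitution: /ŋ/ → /ɹ/, giving /ɹkvaʃpovgb/.
The consonants /ɹ/, /g/, /b/ cannot be parsed into a legal (C)(C)V(C) syllable (at most one coda consonant is licensed; onsets may contain at most 2 consonants).
Each unlicensed consonant becomes the onset of a new syllable: /ɹ/ → /ɹu/, /g/ → /gu/, /b/ → /bu/.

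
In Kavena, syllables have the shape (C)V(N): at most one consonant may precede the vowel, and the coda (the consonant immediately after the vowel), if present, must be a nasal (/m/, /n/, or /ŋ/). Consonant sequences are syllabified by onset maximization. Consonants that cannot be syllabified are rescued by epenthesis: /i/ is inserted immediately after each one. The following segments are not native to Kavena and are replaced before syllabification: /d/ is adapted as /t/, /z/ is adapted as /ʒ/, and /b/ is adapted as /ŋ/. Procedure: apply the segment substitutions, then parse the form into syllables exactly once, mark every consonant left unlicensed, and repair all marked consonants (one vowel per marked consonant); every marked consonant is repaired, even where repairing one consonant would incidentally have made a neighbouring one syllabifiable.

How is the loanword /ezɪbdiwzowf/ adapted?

Substitution: /z/ → /ʒ/, /b/ → /ŋ/, /d/ → /t/, giving /eʒɪŋtiwʒowf/.
Under (C)V(N), the unsyllabifiable consonants are /w/, /w/, /f/ (only a nasal (/m/, /n/, or /ŋ/) is licensed in coda position; onsets are limited to one consonant).
Each unlicensed consonant becomes the onset of a new syllable: /w/ → /wi/, /w/ → /wi/, /f/ → /fi/.

eʒɪŋtiwiʒowifi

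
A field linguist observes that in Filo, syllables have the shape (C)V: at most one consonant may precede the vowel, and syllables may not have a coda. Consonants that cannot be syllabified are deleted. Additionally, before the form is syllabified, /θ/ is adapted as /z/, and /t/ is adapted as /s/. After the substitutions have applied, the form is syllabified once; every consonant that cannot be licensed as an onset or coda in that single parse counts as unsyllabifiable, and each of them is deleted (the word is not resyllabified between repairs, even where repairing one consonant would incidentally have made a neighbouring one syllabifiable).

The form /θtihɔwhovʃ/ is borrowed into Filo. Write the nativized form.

Substitution: /θ/ → /z/, /t/ → /s/, giving /zsihɔwhovʃ/.
Syllabifying with onset maximization leaves /z/, /w/, /v/, /ʃ/ stranded (no codas are permitted; onsets are limited to one consonant).
Each unlicensed consonant is deleted: /z/, /w/, /v/, /ʃ/.

sihɔho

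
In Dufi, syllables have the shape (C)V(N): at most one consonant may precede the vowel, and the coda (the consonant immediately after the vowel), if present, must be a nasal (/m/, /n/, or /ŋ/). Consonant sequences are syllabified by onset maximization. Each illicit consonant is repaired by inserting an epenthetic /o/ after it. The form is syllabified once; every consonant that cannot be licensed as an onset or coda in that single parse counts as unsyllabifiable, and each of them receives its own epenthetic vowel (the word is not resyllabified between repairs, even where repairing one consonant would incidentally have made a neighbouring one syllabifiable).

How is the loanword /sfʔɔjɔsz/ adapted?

The consonants /s/, /f/, /s/, /z/ cannot be parsed into a legal (C)V(N) syllable (only a nasal (/m/, /n/, or /ŋ/) is licensed in coda position; onsets are limited to one consonant).
Inserting the epenthetic vowel yields /s/ → /so/, /f/ → /fo/, /s/ → /so/, /z/ → /zo/.

sofoʔɔjɔsozo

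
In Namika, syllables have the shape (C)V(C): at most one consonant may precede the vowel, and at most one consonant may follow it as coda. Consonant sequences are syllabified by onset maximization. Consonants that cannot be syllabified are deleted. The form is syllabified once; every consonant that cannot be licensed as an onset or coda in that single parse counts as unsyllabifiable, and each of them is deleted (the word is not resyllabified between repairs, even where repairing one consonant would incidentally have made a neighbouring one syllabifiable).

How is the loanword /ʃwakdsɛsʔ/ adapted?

waksɛs

Under (C)V(C), the unsyllabifiable consonants are /ʃ/, /d/, /ʔ/ (at most one coda consonant is licensed; onsets are limited to one consonant).
Each unlicensed consonant is deleted: /ʃ/, /d/, /ʔ/.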